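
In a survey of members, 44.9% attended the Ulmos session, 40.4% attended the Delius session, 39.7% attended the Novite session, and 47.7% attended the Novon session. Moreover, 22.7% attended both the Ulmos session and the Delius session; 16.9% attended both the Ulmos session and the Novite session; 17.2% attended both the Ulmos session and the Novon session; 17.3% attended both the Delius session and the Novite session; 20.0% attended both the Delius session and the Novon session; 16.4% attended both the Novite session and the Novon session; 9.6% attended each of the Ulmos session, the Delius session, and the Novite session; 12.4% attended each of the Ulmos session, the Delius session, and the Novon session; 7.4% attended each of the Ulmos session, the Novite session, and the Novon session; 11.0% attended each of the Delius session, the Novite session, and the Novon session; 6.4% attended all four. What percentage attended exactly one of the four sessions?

47.3%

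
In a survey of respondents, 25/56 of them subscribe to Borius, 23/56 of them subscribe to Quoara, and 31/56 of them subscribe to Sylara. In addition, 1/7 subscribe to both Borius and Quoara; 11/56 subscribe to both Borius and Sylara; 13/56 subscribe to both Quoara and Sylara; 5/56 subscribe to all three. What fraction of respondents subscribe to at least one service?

By inclusion-exclusion,
P(union) = 25/56 + 23/56 + 31/56 − 1/7 − 11/56 − 13/56 + 5/56 = 13/14

13/14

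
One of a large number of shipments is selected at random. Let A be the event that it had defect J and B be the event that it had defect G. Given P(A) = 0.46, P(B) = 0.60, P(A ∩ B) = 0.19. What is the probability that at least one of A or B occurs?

0.87

P(A ∪ B) = 0.46 + 0.60 − 0.19 = 0.87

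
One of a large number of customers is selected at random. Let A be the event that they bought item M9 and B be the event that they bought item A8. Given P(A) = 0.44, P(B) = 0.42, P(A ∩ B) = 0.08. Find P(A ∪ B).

0.78

By inclusion-exclusion,
P(A ∪ B) = 0.44 + 0.42 − 0.08 = 0.78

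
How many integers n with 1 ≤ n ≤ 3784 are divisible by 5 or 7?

1188

Inclusion–exclusion gives
756 + 540 − 108 = 1188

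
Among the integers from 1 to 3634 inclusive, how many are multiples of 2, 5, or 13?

2292

⌊3634/2⌋ + ⌊3634/5⌋ + ⌊3634/13⌋ − ⌊3634/10⌋ − ⌊3634/26⌋ − ⌊3634/65⌋ + ⌊3634/130⌋ = 1817 + 726 + 279 − 363 − 139 − 55 + 27 = 2292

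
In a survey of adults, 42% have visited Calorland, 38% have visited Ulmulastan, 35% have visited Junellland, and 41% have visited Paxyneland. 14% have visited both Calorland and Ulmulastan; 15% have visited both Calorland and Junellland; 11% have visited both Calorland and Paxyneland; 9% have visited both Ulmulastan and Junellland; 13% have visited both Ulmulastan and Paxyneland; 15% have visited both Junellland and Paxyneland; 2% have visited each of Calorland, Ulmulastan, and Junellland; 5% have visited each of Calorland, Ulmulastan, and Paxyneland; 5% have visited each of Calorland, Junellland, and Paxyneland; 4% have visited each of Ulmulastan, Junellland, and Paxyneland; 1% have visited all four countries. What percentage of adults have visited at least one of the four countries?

94%

By inclusion-exclusion,
P(union) = 42 + 38 + 35 + 41 − 14 − 15 − 11 − 9 − 13 − 15 + 2 + 5 + 5 + 4 − 1 = 94%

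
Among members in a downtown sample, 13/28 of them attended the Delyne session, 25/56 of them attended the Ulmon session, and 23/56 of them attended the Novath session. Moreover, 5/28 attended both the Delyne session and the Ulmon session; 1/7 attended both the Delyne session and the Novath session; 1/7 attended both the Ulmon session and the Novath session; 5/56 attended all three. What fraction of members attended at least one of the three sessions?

53/56

Using inclusion–exclusion:
P(≥1) = 13/28 + 25/56 + 23/56 − 5/28 − 1/7 − 1/7 + 5/56 = 53/56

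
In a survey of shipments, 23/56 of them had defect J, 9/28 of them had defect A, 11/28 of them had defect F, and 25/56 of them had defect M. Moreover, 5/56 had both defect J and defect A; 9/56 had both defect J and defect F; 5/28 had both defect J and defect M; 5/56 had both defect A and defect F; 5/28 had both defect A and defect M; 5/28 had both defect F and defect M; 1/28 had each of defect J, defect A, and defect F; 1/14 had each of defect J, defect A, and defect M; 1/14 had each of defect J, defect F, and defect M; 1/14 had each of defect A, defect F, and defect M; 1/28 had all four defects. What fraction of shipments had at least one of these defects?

51/56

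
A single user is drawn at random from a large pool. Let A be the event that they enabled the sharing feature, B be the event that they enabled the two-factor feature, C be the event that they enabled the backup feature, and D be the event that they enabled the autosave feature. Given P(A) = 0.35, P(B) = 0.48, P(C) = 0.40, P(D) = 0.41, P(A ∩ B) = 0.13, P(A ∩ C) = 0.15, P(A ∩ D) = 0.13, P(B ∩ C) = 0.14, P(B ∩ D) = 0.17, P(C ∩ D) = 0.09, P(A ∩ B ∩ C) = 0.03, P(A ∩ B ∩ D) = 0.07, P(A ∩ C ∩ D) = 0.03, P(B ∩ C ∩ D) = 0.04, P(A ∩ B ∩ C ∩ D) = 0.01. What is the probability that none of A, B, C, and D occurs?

P(A ∪ B ∪ C ∪ D) = 0.35 + 0.48 + 0.40 + 0.41 − 0.13 − 0.15 − 0.13 − 0.14 − 0.17 − 0.09 + 0.03 + 0.07 + 0.03 + 0.04 − 0.01 = 0.99
P(none) = 1 − 0.99 = 0.01

0.01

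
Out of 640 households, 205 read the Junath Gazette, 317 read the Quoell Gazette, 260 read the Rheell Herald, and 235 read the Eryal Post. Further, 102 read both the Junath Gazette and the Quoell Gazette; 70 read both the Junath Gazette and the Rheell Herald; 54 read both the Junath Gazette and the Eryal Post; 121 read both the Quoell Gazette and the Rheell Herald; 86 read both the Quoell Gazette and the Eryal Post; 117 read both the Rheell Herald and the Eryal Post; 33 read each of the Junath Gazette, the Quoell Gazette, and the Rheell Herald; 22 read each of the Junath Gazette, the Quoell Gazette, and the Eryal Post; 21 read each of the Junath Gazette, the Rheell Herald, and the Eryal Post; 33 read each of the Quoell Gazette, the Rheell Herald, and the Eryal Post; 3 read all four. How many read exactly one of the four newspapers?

N(exactly one) = 205 + 317 + 260 + 235 − 2·102 − 2·70 − 2·54 − 2·121 − 2·86 − 2·117 + 3·33 + 3·22 + 3·21 + 3·33 − 4·3 = 232

232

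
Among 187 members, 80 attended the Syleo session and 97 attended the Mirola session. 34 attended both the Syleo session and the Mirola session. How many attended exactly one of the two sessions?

109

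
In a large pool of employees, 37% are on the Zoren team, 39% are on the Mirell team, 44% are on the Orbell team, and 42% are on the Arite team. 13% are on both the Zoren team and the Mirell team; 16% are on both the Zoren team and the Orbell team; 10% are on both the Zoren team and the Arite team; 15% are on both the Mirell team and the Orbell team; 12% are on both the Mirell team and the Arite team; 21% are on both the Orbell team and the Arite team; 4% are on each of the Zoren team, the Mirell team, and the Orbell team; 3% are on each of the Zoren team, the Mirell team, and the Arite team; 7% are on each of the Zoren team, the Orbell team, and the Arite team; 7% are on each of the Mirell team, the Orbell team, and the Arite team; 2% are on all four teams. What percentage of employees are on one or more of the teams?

P(union) = 37 + 39 + 44 + 42 − 13 − 16 − 10 − 15 − 12 − 21 + 4 + 3 + 7 + 7 − 2 = 94%

94%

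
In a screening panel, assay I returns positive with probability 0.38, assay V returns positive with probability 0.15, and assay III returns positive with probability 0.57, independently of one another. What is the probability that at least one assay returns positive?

0.77339

P(none) = (1 − 0.38) × (1 − 0.15) × (1 − 0.57) = 0.62 × 0.85 × 0.43 = 0.22661
P(at least one) = 1 − 0.22661 = 0.77339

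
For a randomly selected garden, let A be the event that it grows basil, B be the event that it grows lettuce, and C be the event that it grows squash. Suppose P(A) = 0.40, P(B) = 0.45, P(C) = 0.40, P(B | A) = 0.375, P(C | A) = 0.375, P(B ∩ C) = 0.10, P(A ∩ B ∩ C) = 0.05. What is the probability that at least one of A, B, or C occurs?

P(A ∩ B) = P(A)·P(B|A) = 0.40 × 0.375 = 0.15
P(A ∩ C) = P(A)·P(C|A) = 0.40 × 0.375 = 0.15
P(A ∪ B ∪ C) = 0.40 + 0.45 + 0.40 − 0.15 − 0.15 − 0.10 + 0.05 = 0.90

0.90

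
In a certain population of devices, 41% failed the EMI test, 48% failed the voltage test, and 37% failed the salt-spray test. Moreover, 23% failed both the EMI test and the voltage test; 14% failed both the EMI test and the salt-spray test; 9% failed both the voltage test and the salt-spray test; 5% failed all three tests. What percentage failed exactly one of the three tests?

Using the inclusion–exclusion count for exactly one event:
P(exactly one) = 41 + 48 + 37 − 2·23 − 2·14 − 2·9 + 3·5 = 49%

49%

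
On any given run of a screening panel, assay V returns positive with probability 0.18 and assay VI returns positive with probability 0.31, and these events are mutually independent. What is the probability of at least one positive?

0.4342

P(none) = (1 − 0.18) × (1 − 0.31) = 0.82 × 0.69 = 0.5658
P(at least one) = 1 − 0.5658 = 0.4342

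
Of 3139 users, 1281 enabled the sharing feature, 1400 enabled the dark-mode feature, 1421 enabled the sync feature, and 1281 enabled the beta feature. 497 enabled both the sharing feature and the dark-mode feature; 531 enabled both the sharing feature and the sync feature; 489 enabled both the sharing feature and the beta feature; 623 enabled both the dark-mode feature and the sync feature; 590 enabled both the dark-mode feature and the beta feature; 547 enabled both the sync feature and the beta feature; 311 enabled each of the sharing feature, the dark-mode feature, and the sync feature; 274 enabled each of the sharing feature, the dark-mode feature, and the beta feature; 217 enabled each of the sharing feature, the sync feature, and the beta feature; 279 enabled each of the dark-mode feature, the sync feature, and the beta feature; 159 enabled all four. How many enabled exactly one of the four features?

1436

By inclusion–exclusion (exactly-one form):
|exactly one| = 1281 + 1400 + 1421 + 1281 − 2·497 − 2·531 − 2·489 − 2·623 − 2·590 − 2·547 + 3·311 + 3·274 + 3·217 + 3·279 − 4·159 = 1436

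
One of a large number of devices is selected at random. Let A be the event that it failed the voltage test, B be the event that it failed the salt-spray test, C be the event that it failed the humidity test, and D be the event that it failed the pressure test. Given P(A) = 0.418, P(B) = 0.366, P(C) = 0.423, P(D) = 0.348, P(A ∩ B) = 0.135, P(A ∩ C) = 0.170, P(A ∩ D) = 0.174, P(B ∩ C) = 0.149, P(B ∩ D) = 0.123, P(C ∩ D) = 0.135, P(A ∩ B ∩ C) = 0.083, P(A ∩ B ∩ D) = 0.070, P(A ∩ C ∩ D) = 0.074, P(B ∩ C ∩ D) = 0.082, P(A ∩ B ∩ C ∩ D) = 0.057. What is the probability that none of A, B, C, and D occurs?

By inclusion-exclusion,
P(A ∪ B ∪ C ∪ D) = 0.418 + 0.366 + 0.423 + 0.348 − 0.135 − 0.170 − 0.174 − 0.149 − 0.123 − 0.135 + 0.083 + 0.070 + 0.074 + 0.082 − 0.057 = 0.921
P(none) = 1 − 0.921 = 0.079

0.079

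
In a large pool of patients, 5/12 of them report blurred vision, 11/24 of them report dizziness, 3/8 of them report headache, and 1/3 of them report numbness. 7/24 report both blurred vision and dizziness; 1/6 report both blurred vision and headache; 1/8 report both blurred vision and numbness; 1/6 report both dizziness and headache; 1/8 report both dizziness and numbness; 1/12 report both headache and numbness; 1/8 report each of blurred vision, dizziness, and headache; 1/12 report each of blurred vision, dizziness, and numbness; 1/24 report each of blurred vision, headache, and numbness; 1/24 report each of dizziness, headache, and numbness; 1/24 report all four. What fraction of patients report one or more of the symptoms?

7/8

By inclusion-exclusion,
P(union) = 5/12 + 11/24 + 3/8 + 1/3 − 7/24 − 1/6 − 1/8 − 1/6 − 1/8 − 1/12 + 1/8 + 1/12 + 1/24 + 1/24 − 1/24 = 7/8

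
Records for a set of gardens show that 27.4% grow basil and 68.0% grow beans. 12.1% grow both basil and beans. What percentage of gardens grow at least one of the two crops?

83.3%

P(at least one) = 27.4 + 68.0 − 12.1 = 83.3%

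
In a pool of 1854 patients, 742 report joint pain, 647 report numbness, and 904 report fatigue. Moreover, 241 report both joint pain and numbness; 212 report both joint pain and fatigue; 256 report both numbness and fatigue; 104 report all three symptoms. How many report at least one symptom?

Apply inclusion-exclusion:
N(≥1) = 742 + 647 + 904 − 241 − 212 − 256 + 104 = 1688

1688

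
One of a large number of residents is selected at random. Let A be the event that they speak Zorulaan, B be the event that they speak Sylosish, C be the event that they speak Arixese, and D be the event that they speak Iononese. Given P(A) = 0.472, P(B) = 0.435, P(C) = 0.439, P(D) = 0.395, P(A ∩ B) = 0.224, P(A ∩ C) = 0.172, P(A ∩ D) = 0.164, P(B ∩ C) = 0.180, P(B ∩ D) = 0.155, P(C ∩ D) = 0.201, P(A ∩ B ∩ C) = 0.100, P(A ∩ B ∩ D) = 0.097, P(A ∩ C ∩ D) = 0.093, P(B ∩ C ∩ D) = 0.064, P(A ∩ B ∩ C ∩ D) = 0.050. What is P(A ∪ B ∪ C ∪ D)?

P(A ∪ B ∪ C ∪ D) = 0.472 + 0.435 + 0.439 + 0.395 − 0.224 − 0.172 − 0.164 − 0.180 − 0.155 − 0.201 + 0.100 + 0.097 + 0.093 + 0.064 − 0.050 = 0.949

0.949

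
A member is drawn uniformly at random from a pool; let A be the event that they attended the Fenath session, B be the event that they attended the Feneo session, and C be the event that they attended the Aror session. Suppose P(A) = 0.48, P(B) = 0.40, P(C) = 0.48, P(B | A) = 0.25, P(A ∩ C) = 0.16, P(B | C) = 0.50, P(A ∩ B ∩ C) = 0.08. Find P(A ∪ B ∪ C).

0.92

P(A ∩ B) = P(A)·P(B|A) = 0.48 × 0.25 = 0.12
P(B ∩ C) = P(C)·P(B|C) = 0.48 × 0.50 = 0.24
Using inclusion–exclusion:
P(A ∪ B ∪ C) = 0.48 + 0.40 + 0.48 − 0.12 − 0.16 − 0.24 + 0.08 = 0.92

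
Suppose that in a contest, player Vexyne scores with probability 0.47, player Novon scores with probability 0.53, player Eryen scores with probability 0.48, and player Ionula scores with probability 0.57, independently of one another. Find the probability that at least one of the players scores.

0.94430124

P(none) = (1 − 0.47) × (1 − 0.53) × (1 − 0.48) × (1 − 0.57) = 0.53 × 0.47 × 0.52 × 0.43 = 0.05569876
P(at least one) = 1 − 0.05569876 = 0.94430124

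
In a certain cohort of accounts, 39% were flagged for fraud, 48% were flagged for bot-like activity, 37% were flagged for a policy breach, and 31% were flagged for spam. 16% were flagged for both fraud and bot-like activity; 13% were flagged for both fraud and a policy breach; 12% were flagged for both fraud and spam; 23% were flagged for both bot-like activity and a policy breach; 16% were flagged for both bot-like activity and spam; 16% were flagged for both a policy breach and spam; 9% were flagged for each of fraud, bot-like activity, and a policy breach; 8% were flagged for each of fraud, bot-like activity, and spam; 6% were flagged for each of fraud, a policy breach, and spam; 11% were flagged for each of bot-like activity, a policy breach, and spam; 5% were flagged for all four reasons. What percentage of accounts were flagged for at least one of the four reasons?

88%

Inclusion–exclusion gives
P(union) = 39 + 48 + 37 + 31 − 16 − 13 − 12 − 23 − 16 − 16 + 9 + 8 + 6 + 11 − 5 = 88%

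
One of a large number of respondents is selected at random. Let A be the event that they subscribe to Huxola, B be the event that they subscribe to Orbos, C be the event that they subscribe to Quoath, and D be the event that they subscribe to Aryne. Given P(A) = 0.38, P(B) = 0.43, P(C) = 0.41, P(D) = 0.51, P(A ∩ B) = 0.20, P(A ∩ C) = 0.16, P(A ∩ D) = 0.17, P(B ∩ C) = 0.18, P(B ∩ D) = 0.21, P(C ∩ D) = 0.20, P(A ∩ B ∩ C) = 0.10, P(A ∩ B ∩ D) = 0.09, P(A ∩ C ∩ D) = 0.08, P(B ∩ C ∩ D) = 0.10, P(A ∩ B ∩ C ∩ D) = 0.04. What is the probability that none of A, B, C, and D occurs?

0.06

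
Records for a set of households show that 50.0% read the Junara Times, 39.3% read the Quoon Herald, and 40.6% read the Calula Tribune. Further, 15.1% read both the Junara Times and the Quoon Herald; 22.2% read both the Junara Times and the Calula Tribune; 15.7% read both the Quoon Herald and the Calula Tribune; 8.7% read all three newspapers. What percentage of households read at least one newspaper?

Using inclusion–exclusion:
P(union) = 50.0 + 39.3 + 40.6 − 15.1 − 22.2 − 15.7 + 8.7 = 85.6%

85.6%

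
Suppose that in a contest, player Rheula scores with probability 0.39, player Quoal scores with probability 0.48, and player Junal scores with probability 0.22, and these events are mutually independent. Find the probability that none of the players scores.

0.247416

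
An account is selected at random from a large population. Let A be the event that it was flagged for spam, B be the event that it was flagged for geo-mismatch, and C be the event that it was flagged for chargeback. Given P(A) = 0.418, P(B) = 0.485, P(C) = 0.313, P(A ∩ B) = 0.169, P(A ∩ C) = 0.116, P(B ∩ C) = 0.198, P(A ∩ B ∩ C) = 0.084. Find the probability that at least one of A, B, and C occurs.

0.817

Using inclusion–exclusion:
P(A ∪ B ∪ C) = 0.418 + 0.485 + 0.313 − 0.169 − 0.116 − 0.198 + 0.084 = 0.817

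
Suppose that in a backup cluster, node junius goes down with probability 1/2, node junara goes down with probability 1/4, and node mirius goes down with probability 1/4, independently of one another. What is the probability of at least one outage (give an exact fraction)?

P(none) = (1 − 1/2) × (1 − 1/4) × (1 − 1/4) = 1/2 × 3/4 × 3/4 = 9/32
P(at least one) = 1 − 9/32 = 23/32

23/32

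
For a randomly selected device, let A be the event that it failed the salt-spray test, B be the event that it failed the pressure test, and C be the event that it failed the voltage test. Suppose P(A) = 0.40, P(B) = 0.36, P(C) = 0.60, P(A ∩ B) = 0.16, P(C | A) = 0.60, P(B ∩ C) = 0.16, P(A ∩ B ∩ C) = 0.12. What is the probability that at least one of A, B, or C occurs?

0.92

P(A ∩ C) = P(A)·P(C|A) = 0.40 × 0.60 = 0.24
By inclusion–exclusion:
P(A ∪ B ∪ C) = 0.40 + 0.36 + 0.60 − 0.16 − 0.24 − 0.16 + 0.12 = 0.92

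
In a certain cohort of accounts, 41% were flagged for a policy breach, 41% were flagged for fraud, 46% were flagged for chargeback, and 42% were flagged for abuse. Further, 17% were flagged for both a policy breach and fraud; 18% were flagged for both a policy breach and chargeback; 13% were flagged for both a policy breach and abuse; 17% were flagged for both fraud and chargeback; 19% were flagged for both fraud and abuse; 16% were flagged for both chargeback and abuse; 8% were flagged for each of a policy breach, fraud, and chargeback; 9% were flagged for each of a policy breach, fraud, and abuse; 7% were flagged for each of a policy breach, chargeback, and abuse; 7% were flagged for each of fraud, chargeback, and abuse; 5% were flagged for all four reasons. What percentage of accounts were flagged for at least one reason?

Inclusion–exclusion gives
P(union) = 41 + 41 + 46 + 42 − 17 − 18 − 13 − 17 − 19 − 16 + 8 + 9 + 7 + 7 − 5 = 96%

96%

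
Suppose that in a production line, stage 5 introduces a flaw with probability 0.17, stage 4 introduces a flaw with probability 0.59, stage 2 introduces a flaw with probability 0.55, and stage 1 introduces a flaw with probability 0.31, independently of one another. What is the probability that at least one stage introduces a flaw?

Independence gives P(none) = ∏(1 − pᵢ).
P(none) = (1 − 0.17) × (1 − 0.59) × (1 − 0.55) × (1 − 0.31) = 0.83 × 0.41 × 0.45 × 0.69 = 0.10566315
P(at least one) = 1 − 0.10566315 = 0.89433685

0.89433685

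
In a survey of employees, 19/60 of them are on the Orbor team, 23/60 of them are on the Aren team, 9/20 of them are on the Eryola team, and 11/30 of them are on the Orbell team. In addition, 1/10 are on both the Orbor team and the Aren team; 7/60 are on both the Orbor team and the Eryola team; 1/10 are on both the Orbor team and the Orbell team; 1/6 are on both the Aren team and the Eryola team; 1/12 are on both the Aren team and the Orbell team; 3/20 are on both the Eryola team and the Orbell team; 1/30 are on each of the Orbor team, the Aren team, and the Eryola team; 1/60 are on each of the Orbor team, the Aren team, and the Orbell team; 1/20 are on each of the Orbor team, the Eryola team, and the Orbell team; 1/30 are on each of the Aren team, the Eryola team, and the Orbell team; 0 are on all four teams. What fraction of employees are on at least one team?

14/15

Apply inclusion-exclusion:
P(≥1) = 19/60 + 23/60 + 9/20 + 11/30 − 1/10 − 7/60 − 1/10 − 1/6 − 1/12 − 3/20 + 1/30 + 1/60 + 1/20 + 1/30 − 0 = 14/15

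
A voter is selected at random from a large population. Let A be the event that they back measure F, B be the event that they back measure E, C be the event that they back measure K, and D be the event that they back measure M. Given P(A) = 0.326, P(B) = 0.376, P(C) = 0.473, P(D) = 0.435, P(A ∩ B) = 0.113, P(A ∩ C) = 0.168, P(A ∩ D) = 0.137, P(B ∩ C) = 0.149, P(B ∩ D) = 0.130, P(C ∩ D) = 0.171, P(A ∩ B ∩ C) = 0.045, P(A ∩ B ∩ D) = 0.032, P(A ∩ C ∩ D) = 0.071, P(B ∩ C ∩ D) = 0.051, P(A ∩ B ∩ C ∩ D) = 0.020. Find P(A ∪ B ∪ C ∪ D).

0.921

By inclusion–exclusion:
P(A ∪ B ∪ C ∪ D) = 0.326 + 0.376 + 0.473 + 0.435 − 0.113 − 0.168 − 0.137 − 0.149 − 0.130 − 0.171 + 0.045 + 0.032 + 0.071 + 0.051 − 0.020 = 0.921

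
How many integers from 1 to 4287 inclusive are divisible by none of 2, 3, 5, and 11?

floor(4287/2) + floor(4287/3) + floor(4287/5) + floor(4287/11) − floor(4287/6) − floor(4287/10) − floor(4287/22) − floor(4287/15) − floor(4287/33) − floor(4287/55) + floor(4287/30) + floor(4287/66) + floor(4287/110) + floor(4287/165) − floor(4287/330) = 2143 + 1429 + 857 + 389 − 714 − 428 − 194 − 285 − 129 − 77 + 142 + 64 + 38 + 25 − 12 = 3248
4287 − 3248 = 1039

1039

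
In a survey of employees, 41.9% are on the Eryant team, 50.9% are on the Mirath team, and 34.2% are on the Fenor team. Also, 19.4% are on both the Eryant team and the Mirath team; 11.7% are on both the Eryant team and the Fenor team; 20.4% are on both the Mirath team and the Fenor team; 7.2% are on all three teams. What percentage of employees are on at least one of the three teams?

82.7%

Using inclusion–exclusion:
P(at least one) = 41.9 + 50.9 + 34.2 − 19.4 − 11.7 − 20.4 + 7.2 = 82.7%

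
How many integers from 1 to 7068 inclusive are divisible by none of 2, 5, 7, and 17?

2281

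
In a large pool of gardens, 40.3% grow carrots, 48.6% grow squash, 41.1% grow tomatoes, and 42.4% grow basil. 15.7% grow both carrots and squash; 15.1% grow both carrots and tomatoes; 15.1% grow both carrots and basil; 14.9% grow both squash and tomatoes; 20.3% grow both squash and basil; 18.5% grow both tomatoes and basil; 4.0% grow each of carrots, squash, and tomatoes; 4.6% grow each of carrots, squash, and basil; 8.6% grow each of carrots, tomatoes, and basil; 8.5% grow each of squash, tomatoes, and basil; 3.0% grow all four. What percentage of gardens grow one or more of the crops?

95.5%

By inclusion–exclusion:
P(at least one) = 40.3 + 48.6 + 41.1 + 42.4 − 15.7 − 15.1 − 15.1 − 14.9 − 20.3 − 18.5 + 4.0 + 4.6 + 8.6 + 8.5 − 3.0 = 95.5%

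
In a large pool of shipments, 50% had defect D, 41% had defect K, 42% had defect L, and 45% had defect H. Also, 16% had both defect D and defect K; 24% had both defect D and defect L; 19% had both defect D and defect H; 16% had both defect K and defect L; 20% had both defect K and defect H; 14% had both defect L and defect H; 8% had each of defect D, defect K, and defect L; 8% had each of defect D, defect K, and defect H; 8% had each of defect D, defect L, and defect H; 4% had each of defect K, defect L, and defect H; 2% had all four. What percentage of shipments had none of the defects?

5%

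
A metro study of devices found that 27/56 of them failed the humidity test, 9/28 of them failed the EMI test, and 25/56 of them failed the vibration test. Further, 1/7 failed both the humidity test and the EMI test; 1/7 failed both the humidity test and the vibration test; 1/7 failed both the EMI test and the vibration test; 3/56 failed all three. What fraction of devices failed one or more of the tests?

7/8

P(≥1) = 27/56 + 9/28 + 25/56 − 1/7 − 1/7 − 1/7 + 3/56 = 7/8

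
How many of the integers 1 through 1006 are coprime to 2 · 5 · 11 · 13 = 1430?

By inclusion-exclusion,
⌊1006/2⌋ + ⌊1006/5⌋ + ⌊1006/11⌋ + ⌊1006/13⌋ − ⌊1006/10⌋ − ⌊1006/22⌋ − ⌊1006/26⌋ − ⌊1006/55⌋ − ⌊1006/65⌋ − ⌊1006/143⌋ + ⌊1006/110⌋ + ⌊1006/130⌋ + ⌊1006/286⌋ + ⌊1006/715⌋ − ⌊1006/1430⌋ = 503 + 201 + 91 + 77 − 100 − 45 − 38 − 18 − 15 − 7 + 9 + 7 + 3 + 1 − 0 = 669
1006 − 669 = 337

337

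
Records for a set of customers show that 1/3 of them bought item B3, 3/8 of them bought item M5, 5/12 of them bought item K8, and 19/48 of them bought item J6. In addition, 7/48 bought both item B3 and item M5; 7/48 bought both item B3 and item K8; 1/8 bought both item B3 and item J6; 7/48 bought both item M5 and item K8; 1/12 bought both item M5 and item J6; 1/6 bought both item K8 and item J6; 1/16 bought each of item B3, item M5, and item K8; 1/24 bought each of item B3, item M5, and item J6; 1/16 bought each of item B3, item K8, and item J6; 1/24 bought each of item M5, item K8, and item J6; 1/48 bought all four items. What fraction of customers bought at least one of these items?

By inclusion-exclusion,
P(union) = 1/3 + 3/8 + 5/12 + 19/48 − 7/48 − 7/48 − 1/8 − 7/48 − 1/12 − 1/6 + 1/16 + 1/24 + 1/16 + 1/24 − 1/48 = 43/48

43/48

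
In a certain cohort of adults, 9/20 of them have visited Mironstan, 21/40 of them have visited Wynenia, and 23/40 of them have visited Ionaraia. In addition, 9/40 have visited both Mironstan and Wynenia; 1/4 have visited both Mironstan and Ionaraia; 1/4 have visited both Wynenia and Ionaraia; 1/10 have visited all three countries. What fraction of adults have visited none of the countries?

3/40

By inclusion-exclusion,
P(at least one) = 9/20 + 21/40 + 23/40 − 9/40 − 1/4 − 1/4 + 1/10 = 37/40
P(none) = 1 − 37/40 = 3/40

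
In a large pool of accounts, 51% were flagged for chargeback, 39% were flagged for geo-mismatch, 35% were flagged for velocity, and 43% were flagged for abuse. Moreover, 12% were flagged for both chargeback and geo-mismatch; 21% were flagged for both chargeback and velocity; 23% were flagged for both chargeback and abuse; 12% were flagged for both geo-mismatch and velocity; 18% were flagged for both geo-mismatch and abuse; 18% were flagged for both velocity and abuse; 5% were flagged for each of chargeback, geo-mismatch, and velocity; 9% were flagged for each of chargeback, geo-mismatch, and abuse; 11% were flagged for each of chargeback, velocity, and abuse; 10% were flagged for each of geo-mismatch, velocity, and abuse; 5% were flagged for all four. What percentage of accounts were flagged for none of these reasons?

P(union) = 51 + 39 + 35 + 43 − 12 − 21 − 23 − 12 − 18 − 18 + 5 + 9 + 11 + 10 − 5 = 94%
P(none) = 100% − 94% = 6%

6%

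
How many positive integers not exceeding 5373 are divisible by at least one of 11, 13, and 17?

Inclusion–exclusion gives
488 + 413 + 316 − 37 − 28 − 24 + 2 = 1130

1130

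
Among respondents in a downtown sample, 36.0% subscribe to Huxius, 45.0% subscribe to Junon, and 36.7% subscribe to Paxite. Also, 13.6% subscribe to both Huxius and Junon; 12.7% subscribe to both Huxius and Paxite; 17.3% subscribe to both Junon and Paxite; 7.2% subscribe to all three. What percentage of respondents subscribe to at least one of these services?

81.3%

By inclusion-exclusion,
P(≥1) = 36.0 + 45.0 + 36.7 − 13.6 − 12.7 − 17.3 + 7.2 = 81.3%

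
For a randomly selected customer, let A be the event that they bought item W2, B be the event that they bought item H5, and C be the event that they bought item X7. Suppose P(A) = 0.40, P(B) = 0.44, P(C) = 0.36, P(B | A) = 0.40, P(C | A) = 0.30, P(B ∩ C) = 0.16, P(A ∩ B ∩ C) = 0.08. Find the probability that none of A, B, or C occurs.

0.16

P(A ∩ B) = P(A)·P(B|A) = 0.40 × 0.40 = 0.16
P(A ∩ C) = P(A)·P(C|A) = 0.40 × 0.30 = 0.12
Apply inclusion-exclusion:
P(A ∪ B ∪ C) = 0.40 + 0.44 + 0.36 − 0.16 − 0.12 − 0.16 + 0.08 = 0.84
P(none) = 1 − 0.84 = 0.16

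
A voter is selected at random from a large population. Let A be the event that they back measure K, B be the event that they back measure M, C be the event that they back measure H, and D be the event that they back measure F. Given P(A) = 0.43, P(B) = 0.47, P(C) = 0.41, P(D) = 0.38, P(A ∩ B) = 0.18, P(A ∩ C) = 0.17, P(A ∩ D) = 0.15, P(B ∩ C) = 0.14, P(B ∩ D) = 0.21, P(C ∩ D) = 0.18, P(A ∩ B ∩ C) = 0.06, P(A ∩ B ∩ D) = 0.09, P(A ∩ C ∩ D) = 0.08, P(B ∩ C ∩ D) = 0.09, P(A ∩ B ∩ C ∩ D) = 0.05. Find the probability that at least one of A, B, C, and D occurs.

By inclusion–exclusion:
P(A ∪ B ∪ C ∪ D) = 0.43 + 0.47 + 0.41 + 0.38 − 0.18 − 0.17 − 0.15 − 0.14 − 0.21 − 0.18 + 0.06 + 0.09 + 0.08 + 0.09 − 0.05 = 0.93

0.93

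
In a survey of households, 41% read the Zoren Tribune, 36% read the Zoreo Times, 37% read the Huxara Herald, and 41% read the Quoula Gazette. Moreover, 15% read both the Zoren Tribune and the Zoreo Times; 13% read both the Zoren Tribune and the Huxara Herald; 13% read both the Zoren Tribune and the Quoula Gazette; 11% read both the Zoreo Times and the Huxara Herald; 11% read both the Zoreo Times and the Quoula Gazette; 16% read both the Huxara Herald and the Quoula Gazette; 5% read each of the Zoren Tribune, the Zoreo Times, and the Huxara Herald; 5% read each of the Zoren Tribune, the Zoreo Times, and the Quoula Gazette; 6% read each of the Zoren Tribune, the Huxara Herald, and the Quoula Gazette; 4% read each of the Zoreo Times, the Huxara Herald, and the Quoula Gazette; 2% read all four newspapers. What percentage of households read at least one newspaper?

Using inclusion–exclusion:
P(union) = 41 + 36 + 37 + 41 − 15 − 13 − 13 − 11 − 11 − 16 + 5 + 5 + 6 + 4 − 2 = 94%

94%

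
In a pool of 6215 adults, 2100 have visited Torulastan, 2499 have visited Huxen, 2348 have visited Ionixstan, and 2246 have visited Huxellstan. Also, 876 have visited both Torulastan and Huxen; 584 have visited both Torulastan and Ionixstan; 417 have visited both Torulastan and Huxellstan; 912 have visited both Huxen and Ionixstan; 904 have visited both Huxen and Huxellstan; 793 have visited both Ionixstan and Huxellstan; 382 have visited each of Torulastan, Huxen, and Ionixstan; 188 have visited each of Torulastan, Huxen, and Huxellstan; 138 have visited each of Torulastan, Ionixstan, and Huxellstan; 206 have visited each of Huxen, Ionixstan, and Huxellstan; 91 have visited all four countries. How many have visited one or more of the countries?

5530

By inclusion–exclusion:
|at least one| = 2100 + 2499 + 2348 + 2246 − 876 − 584 − 417 − 912 − 904 − 793 + 382 + 188 + 138 + 206 − 91 = 5530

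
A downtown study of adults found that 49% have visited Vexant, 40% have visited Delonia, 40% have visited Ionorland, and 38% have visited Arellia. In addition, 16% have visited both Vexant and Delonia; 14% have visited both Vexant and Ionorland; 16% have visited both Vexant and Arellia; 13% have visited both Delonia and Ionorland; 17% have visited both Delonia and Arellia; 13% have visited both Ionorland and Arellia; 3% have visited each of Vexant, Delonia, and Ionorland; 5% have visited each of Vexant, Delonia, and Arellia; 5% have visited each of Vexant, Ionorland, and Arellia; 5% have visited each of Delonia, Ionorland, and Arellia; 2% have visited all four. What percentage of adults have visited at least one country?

94%

P(at least one) = 49 + 40 + 40 + 38 − 16 − 14 − 16 − 13 − 17 − 13 + 3 + 5 + 5 + 5 − 2 = 94%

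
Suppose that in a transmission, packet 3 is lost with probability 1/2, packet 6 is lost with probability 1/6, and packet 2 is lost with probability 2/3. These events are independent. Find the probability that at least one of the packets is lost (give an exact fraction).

31/36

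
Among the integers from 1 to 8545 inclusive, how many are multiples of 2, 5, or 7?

5615

By inclusion-exclusion,
4272 + 1709 + 1220 − 854 − 610 − 244 + 122 = 5615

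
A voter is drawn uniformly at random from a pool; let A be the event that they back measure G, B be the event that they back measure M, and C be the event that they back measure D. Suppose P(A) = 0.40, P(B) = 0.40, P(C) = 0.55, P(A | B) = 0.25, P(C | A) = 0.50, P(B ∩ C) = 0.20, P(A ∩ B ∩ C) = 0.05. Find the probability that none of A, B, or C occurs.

0.10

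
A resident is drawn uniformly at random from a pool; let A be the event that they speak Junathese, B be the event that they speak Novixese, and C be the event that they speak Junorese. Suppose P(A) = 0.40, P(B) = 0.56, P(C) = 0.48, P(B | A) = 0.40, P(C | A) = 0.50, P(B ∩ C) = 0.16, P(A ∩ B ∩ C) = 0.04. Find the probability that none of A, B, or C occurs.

P(A ∩ B) = P(A)·P(B|A) = 0.40 × 0.40 = 0.16
P(A ∩ C) = P(A)·P(C|A) = 0.40 × 0.50 = 0.20
Apply inclusion-exclusion:
P(A ∪ B ∪ C) = 0.40 + 0.56 + 0.48 − 0.16 − 0.20 − 0.16 + 0.04 = 0.96
P(none) = 1 − 0.96 = 0.04

0.04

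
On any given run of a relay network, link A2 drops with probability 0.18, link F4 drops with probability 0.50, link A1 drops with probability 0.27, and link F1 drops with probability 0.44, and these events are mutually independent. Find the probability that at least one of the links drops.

0.832392

Since the events are independent, P(none) is the product of the individual non-occurrence probabilities.
P(none) = (1 − 0.18) × (1 − 0.50) × (1 − 0.27) × (1 − 0.44) = 0.82 × 0.50 × 0.73 × 0.56 = 0.167608
P(at least one) = 1 − 0.167608 = 0.832392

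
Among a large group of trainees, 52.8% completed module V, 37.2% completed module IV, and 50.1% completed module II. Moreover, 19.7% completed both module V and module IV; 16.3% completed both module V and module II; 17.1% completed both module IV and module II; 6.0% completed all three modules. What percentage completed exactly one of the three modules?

51.9%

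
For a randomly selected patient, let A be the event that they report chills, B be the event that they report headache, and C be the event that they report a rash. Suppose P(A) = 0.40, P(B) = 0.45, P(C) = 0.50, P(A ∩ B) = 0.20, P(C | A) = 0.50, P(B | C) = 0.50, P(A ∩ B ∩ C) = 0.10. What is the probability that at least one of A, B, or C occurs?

P(A ∩ C) = P(A)·P(C|A) = 0.40 × 0.50 = 0.20
P(B ∩ C) = P(C)·P(B|C) = 0.50 × 0.50 = 0.25
By inclusion–exclusion:
P(A ∪ B ∪ C) = 0.40 + 0.45 + 0.50 − 0.20 − 0.20 − 0.25 + 0.10 = 0.80

0.80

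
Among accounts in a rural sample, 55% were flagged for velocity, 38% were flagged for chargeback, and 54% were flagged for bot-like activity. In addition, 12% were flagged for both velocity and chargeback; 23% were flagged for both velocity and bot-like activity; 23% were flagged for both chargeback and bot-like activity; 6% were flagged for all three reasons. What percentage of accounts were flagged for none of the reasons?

Using inclusion–exclusion:
P(≥1) = 55 + 38 + 54 − 12 − 23 − 23 + 6 = 95%
P(none) = 100% − 95% = 5%

5%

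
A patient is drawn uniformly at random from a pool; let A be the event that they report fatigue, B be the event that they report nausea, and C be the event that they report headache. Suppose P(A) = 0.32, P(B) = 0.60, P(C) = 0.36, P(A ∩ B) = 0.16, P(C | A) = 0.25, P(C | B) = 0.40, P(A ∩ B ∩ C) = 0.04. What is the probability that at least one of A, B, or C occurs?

P(A ∩ C) = P(A)·P(C|A) = 0.32 × 0.25 = 0.08
P(B ∩ C) = P(B)·P(C|B) = 0.60 × 0.40 = 0.24
Inclusion–exclusion gives
P(A ∪ B ∪ C) = 0.32 + 0.60 + 0.36 − 0.16 − 0.08 − 0.24 + 0.04 = 0.84

0.84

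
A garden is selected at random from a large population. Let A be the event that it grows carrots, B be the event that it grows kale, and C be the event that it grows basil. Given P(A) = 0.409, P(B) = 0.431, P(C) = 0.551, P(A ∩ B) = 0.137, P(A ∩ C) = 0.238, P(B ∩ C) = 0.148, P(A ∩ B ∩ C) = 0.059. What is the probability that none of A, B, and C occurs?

0.073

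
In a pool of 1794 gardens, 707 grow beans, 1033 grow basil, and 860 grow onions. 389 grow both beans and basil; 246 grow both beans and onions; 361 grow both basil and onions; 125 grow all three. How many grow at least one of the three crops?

Apply inclusion-exclusion:
N(≥1) = 707 + 1033 + 860 − 389 − 246 − 361 + 125 = 1729

1729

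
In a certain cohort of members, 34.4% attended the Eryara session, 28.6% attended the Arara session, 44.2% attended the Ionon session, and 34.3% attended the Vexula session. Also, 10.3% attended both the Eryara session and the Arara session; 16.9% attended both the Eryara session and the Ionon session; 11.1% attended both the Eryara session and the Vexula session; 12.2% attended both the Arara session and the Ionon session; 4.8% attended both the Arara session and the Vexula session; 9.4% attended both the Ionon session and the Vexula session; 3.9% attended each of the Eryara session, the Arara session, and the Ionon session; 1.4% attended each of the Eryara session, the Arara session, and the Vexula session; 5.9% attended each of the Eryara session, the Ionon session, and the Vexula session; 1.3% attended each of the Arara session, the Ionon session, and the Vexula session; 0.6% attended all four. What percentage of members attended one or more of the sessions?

88.7%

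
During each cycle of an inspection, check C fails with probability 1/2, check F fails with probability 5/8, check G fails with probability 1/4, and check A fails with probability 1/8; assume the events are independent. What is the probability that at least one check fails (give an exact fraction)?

Independence gives P(none) = ∏(1 − pᵢ).
P(none) = (1 − 1/2) × (1 − 5/8) × (1 − 1/4) × (1 − 1/8) = 1/2 × 3/8 × 3/4 × 7/8 = 63/512
P(at least one) = 1 − 63/512 = 449/512

449/512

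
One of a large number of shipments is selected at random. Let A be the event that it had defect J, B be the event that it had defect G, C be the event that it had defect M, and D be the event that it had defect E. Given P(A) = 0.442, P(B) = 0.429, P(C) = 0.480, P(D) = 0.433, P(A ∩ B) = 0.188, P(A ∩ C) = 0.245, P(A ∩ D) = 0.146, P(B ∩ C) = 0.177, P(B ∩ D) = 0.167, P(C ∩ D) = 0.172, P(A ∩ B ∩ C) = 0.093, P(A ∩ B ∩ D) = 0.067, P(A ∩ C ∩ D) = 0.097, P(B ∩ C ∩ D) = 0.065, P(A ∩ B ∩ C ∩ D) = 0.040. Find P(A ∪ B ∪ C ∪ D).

By inclusion-exclusion,
P(A ∪ B ∪ C ∪ D) = 0.442 + 0.429 + 0.480 + 0.433 − 0.188 − 0.245 − 0.146 − 0.177 − 0.167 − 0.172 + 0.093 + 0.067 + 0.097 + 0.065 − 0.040 = 0.971

0.971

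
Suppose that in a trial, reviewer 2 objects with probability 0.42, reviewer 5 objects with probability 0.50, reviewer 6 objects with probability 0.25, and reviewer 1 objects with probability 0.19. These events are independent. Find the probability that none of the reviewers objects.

0.176175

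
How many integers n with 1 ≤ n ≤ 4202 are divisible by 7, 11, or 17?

1121

By inclusion-exclusion,
floor(4202/7) + floor(4202/11) + floor(4202/17) − floor(4202/77) − floor(4202/119) − floor(4202/187) + floor(4202/1309) = 600 + 382 + 247 − 54 − 35 − 22 + 3 = 1121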